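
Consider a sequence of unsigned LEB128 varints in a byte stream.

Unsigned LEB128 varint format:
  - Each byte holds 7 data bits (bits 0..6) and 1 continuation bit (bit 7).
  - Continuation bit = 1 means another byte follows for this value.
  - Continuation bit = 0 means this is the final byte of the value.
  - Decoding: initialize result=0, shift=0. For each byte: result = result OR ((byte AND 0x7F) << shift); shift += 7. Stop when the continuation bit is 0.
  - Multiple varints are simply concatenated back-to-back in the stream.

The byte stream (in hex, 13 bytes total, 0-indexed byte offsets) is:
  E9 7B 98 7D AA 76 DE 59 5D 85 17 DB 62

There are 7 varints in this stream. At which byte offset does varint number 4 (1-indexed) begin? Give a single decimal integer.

  byte[0]=0xE9 cont=1 payload=0x69=105: acc |= 105<<0 -> acc=105 shift=7
  byte[1]=0x7B cont=0 payload=0x7B=123: acc |= 123<<7 -> acc=15849 shift=14 [end]
Varint 1: bytes[0:2] = E9 7B -> value 15849 (2 byte(s))
  byte[2]=0x98 cont=1 payload=0x18=24: acc |= 24<<0 -> acc=24 shift=7
  byte[3]=0x7D cont=0 payload=0x7D=125: acc |= 125<<7 -> acc=16024 shift=14 [end]
Varint 2: bytes[2:4] = 98 7D -> value 16024 (2 byte(s))
  byte[4]=0xAA cont=1 payload=0x2A=42: acc |= 42<<0 -> acc=42 shift=7
  byte[5]=0x76 cont=0 payload=0x76=118: acc |= 118<<7 -> acc=15146 shift=14 [end]
Varint 3: bytes[4:6] = AA 76 -> value 15146 (2 byte(s))
  byte[6]=0xDE cont=1 payload=0x5E=94: acc |= 94<<0 -> acc=94 shift=7
  byte[7]=0x59 cont=0 payload=0x59=89: acc |= 89<<7 -> acc=11486 shift=14 [end]
Varint 4: bytes[6:8] = DE 59 -> value 11486 (2 byte(s))
  byte[8]=0x5D cont=0 payload=0x5D=93: acc |= 93<<0 -> acc=93 shift=7 [end]
Varint 5: bytes[8:9] = 5D -> value 93 (1 byte(s))
  byte[9]=0x85 cont=1 payload=0x05=5: acc |= 5<<0 -> acc=5 shift=7
  byte[10]=0x17 cont=0 payload=0x17=23: acc |= 23<<7 -> acc=2949 shift=14 [end]
Varint 6: bytes[9:11] = 85 17 -> value 2949 (2 byte(s))
  byte[11]=0xDB cont=1 payload=0x5B=91: acc |= 91<<0 -> acc=91 shift=7
  byte[12]=0x62 cont=0 payload=0x62=98: acc |= 98<<7 -> acc=12635 shift=14 [end]
Varint 7: bytes[11:13] = DB 62 -> value 12635 (2 byte(s))

Answer: 6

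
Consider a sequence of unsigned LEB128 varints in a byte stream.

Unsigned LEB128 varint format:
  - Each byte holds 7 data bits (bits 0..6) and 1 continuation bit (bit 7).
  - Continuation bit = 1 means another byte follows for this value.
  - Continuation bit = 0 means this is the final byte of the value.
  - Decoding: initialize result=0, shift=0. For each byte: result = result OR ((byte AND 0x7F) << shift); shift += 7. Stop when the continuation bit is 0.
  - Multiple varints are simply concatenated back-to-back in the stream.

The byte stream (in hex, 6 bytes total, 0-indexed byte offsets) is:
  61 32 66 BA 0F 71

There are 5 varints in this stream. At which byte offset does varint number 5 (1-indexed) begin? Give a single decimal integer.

  byte[0]=0x61 cont=0 payload=0x61=97: acc |= 97<<0 -> acc=97 shift=7 [end]
Varint 1: bytes[0:1] = 61 -> value 97 (1 byte(s))
  byte[1]=0x32 cont=0 payload=0x32=50: acc |= 50<<0 -> acc=50 shift=7 [end]
Varint 2: bytes[1:2] = 32 -> value 50 (1 byte(s))
  byte[2]=0x66 cont=0 payload=0x66=102: acc |= 102<<0 -> acc=102 shift=7 [end]
Varint 3: bytes[2:3] = 66 -> value 102 (1 byte(s))
  byte[3]=0xBA cont=1 payload=0x3A=58: acc |= 58<<0 -> acc=58 shift=7
  byte[4]=0x0F cont=0 payload=0x0F=15: acc |= 15<<7 -> acc=1978 shift=14 [end]
Varint 4: bytes[3:5] = BA 0F -> value 1978 (2 byte(s))
  byte[5]=0x71 cont=0 payload=0x71=113: acc |= 113<<0 -> acc=113 shift=7 [end]
Varint 5: bytes[5:6] = 71 -> value 113 (1 byte(s))

Answer: 5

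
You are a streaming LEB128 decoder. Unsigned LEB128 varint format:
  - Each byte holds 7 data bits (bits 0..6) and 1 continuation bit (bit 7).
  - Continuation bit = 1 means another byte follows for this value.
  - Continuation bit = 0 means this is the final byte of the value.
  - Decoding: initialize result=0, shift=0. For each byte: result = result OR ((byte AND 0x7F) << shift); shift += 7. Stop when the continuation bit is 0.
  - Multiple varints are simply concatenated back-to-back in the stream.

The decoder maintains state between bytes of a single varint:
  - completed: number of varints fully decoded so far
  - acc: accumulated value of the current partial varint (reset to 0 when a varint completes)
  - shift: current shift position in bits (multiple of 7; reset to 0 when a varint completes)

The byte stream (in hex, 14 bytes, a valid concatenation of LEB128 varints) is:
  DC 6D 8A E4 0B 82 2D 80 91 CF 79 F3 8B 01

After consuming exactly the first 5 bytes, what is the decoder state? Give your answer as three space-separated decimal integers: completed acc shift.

Answer: 2 0 0

Derivation:
byte[0]=0xDC cont=1 payload=0x5C: acc |= 92<<0 -> completed=0 acc=92 shift=7
byte[1]=0x6D cont=0 payload=0x6D: varint #1 complete (value=14044); reset -> completed=1 acc=0 shift=0
byte[2]=0x8A cont=1 payload=0x0A: acc |= 10<<0 -> completed=1 acc=10 shift=7
byte[3]=0xE4 cont=1 payload=0x64: acc |= 100<<7 -> completed=1 acc=12810 shift=14
byte[4]=0x0B cont=0 payload=0x0B: varint #2 complete (value=193034); reset -> completed=2 acc=0 shift=0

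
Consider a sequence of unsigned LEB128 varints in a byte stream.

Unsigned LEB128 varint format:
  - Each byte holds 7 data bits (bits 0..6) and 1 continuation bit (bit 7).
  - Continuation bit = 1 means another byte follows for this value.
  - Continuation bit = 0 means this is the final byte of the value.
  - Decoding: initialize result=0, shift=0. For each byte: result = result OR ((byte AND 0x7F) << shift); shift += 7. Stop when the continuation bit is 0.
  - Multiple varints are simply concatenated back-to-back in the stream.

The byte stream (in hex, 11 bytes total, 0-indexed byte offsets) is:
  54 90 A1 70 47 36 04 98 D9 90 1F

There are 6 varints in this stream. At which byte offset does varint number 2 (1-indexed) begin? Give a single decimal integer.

Answer: 1

Derivation:
  byte[0]=0x54 cont=0 payload=0x54=84: acc |= 84<<0 -> acc=84 shift=7 [end]
Varint 1: bytes[0:1] = 54 -> value 84 (1 byte(s))
  byte[1]=0x90 cont=1 payload=0x10=16: acc |= 16<<0 -> acc=16 shift=7
  byte[2]=0xA1 cont=1 payload=0x21=33: acc |= 33<<7 -> acc=4240 shift=14
  byte[3]=0x70 cont=0 payload=0x70=112: acc |= 112<<14 -> acc=1839248 shift=21 [end]
Varint 2: bytes[1:4] = 90 A1 70 -> value 1839248 (3 byte(s))
  byte[4]=0x47 cont=0 payload=0x47=71: acc |= 71<<0 -> acc=71 shift=7 [end]
Varint 3: bytes[4:5] = 47 -> value 71 (1 byte(s))
  byte[5]=0x36 cont=0 payload=0x36=54: acc |= 54<<0 -> acc=54 shift=7 [end]
Varint 4: bytes[5:6] = 36 -> value 54 (1 byte(s))
  byte[6]=0x04 cont=0 payload=0x04=4: acc |= 4<<0 -> acc=4 shift=7 [end]
Varint 5: bytes[6:7] = 04 -> value 4 (1 byte(s))
  byte[7]=0x98 cont=1 payload=0x18=24: acc |= 24<<0 -> acc=24 shift=7
  byte[8]=0xD9 cont=1 payload=0x59=89: acc |= 89<<7 -> acc=11416 shift=14
  byte[9]=0x90 cont=1 payload=0x10=16: acc |= 16<<14 -> acc=273560 shift=21
  byte[10]=0x1F cont=0 payload=0x1F=31: acc |= 31<<21 -> acc=65285272 shift=28 [end]
Varint 6: bytes[7:11] = 98 D9 90 1F -> value 65285272 (4 byte(s))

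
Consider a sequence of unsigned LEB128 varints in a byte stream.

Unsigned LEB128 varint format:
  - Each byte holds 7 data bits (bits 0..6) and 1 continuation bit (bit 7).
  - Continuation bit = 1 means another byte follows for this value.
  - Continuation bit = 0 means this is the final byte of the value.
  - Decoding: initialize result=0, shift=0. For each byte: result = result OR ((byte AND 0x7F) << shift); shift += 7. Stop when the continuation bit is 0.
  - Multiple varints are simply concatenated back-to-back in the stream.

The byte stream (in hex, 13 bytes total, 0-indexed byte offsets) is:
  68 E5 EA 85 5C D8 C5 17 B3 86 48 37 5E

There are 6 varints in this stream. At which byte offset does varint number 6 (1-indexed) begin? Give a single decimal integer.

Answer: 12

Derivation:
  byte[0]=0x68 cont=0 payload=0x68=104: acc |= 104<<0 -> acc=104 shift=7 [end]
Varint 1: bytes[0:1] = 68 -> value 104 (1 byte(s))
  byte[1]=0xE5 cont=1 payload=0x65=101: acc |= 101<<0 -> acc=101 shift=7
  byte[2]=0xEA cont=1 payload=0x6A=106: acc |= 106<<7 -> acc=13669 shift=14
  byte[3]=0x85 cont=1 payload=0x05=5: acc |= 5<<14 -> acc=95589 shift=21
  byte[4]=0x5C cont=0 payload=0x5C=92: acc |= 92<<21 -> acc=193033573 shift=28 [end]
Varint 2: bytes[1:5] = E5 EA 85 5C -> value 193033573 (4 byte(s))
  byte[5]=0xD8 cont=1 payload=0x58=88: acc |= 88<<0 -> acc=88 shift=7
  byte[6]=0xC5 cont=1 payload=0x45=69: acc |= 69<<7 -> acc=8920 shift=14
  byte[7]=0x17 cont=0 payload=0x17=23: acc |= 23<<14 -> acc=385752 shift=21 [end]
Varint 3: bytes[5:8] = D8 C5 17 -> value 385752 (3 byte(s))
  byte[8]=0xB3 cont=1 payload=0x33=51: acc |= 51<<0 -> acc=51 shift=7
  byte[9]=0x86 cont=1 payload=0x06=6: acc |= 6<<7 -> acc=819 shift=14
  byte[10]=0x48 cont=0 payload=0x48=72: acc |= 72<<14 -> acc=1180467 shift=21 [end]
Varint 4: bytes[8:11] = B3 86 48 -> value 1180467 (3 byte(s))
  byte[11]=0x37 cont=0 payload=0x37=55: acc |= 55<<0 -> acc=55 shift=7 [end]
Varint 5: bytes[11:12] = 37 -> value 55 (1 byte(s))
  byte[12]=0x5E cont=0 payload=0x5E=94: acc |= 94<<0 -> acc=94 shift=7 [end]
Varint 6: bytes[12:13] = 5E -> value 94 (1 byte(s))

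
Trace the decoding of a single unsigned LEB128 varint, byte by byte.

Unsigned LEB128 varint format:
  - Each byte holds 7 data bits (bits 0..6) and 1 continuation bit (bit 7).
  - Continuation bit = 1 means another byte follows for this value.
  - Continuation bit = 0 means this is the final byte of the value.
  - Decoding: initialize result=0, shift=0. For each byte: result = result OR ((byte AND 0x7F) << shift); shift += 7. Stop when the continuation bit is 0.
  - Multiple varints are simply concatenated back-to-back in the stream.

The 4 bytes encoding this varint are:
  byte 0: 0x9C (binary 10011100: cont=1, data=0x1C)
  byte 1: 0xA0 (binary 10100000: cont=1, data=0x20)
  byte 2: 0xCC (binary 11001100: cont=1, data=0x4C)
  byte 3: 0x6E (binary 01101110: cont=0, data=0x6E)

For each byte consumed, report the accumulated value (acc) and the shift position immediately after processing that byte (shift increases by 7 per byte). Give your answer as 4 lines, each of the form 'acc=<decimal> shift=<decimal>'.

byte 0=0x9C: payload=0x1C=28, contrib = 28<<0 = 28; acc -> 28, shift -> 7
byte 1=0xA0: payload=0x20=32, contrib = 32<<7 = 4096; acc -> 4124, shift -> 14
byte 2=0xCC: payload=0x4C=76, contrib = 76<<14 = 1245184; acc -> 1249308, shift -> 21
byte 3=0x6E: payload=0x6E=110, contrib = 110<<21 = 230686720; acc -> 231936028, shift -> 28

Answer: acc=28 shift=7
acc=4124 shift=14
acc=1249308 shift=21
acc=231936028 shift=28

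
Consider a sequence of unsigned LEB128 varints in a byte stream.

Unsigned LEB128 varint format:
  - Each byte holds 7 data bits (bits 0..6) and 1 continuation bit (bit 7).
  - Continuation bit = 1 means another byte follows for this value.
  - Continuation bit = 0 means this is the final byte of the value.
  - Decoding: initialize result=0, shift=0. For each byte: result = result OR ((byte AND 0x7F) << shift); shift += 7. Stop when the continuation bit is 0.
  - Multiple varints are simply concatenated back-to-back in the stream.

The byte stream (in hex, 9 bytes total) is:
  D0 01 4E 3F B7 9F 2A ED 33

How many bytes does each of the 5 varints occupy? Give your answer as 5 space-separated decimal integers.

Answer: 2 1 1 3 2

Derivation:
  byte[0]=0xD0 cont=1 payload=0x50=80: acc |= 80<<0 -> acc=80 shift=7
  byte[1]=0x01 cont=0 payload=0x01=1: acc |= 1<<7 -> acc=208 shift=14 [end]
Varint 1: bytes[0:2] = D0 01 -> value 208 (2 byte(s))
  byte[2]=0x4E cont=0 payload=0x4E=78: acc |= 78<<0 -> acc=78 shift=7 [end]
Varint 2: bytes[2:3] = 4E -> value 78 (1 byte(s))
  byte[3]=0x3F cont=0 payload=0x3F=63: acc |= 63<<0 -> acc=63 shift=7 [end]
Varint 3: bytes[3:4] = 3F -> value 63 (1 byte(s))
  byte[4]=0xB7 cont=1 payload=0x37=55: acc |= 55<<0 -> acc=55 shift=7
  byte[5]=0x9F cont=1 payload=0x1F=31: acc |= 31<<7 -> acc=4023 shift=14
  byte[6]=0x2A cont=0 payload=0x2A=42: acc |= 42<<14 -> acc=692151 shift=21 [end]
Varint 4: bytes[4:7] = B7 9F 2A -> value 692151 (3 byte(s))
  byte[7]=0xED cont=1 payload=0x6D=109: acc |= 109<<0 -> acc=109 shift=7
  byte[8]=0x33 cont=0 payload=0x33=51: acc |= 51<<7 -> acc=6637 shift=14 [end]
Varint 5: bytes[7:9] = ED 33 -> value 6637 (2 byte(s))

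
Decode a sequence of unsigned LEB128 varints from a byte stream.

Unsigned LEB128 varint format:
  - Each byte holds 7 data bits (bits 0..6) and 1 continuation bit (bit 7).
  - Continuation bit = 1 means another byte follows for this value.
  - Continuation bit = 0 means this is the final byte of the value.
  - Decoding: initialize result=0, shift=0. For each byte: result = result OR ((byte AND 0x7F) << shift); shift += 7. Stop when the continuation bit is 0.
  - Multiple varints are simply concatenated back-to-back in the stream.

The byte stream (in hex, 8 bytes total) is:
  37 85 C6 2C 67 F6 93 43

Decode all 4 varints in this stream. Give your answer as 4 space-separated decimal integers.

  byte[0]=0x37 cont=0 payload=0x37=55: acc |= 55<<0 -> acc=55 shift=7 [end]
Varint 1: bytes[0:1] = 37 -> value 55 (1 byte(s))
  byte[1]=0x85 cont=1 payload=0x05=5: acc |= 5<<0 -> acc=5 shift=7
  byte[2]=0xC6 cont=1 payload=0x46=70: acc |= 70<<7 -> acc=8965 shift=14
  byte[3]=0x2C cont=0 payload=0x2C=44: acc |= 44<<14 -> acc=729861 shift=21 [end]
Varint 2: bytes[1:4] = 85 C6 2C -> value 729861 (3 byte(s))
  byte[4]=0x67 cont=0 payload=0x67=103: acc |= 103<<0 -> acc=103 shift=7 [end]
Varint 3: bytes[4:5] = 67 -> value 103 (1 byte(s))
  byte[5]=0xF6 cont=1 payload=0x76=118: acc |= 118<<0 -> acc=118 shift=7
  byte[6]=0x93 cont=1 payload=0x13=19: acc |= 19<<7 -> acc=2550 shift=14
  byte[7]=0x43 cont=0 payload=0x43=67: acc |= 67<<14 -> acc=1100278 shift=21 [end]
Varint 4: bytes[5:8] = F6 93 43 -> value 1100278 (3 byte(s))

Answer: 55 729861 103 1100278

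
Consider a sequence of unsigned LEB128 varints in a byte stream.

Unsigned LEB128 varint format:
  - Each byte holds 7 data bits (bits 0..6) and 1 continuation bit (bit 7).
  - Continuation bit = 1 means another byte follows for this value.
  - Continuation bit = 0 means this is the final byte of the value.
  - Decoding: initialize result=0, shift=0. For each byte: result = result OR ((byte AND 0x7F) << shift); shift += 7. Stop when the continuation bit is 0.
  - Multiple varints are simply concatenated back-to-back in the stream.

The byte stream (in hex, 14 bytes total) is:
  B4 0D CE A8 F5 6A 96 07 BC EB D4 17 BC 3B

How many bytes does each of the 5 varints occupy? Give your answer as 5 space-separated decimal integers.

Answer: 2 4 2 4 2

Derivation:
  byte[0]=0xB4 cont=1 payload=0x34=52: acc |= 52<<0 -> acc=52 shift=7
  byte[1]=0x0D cont=0 payload=0x0D=13: acc |= 13<<7 -> acc=1716 shift=14 [end]
Varint 1: bytes[0:2] = B4 0D -> value 1716 (2 byte(s))
  byte[2]=0xCE cont=1 payload=0x4E=78: acc |= 78<<0 -> acc=78 shift=7
  byte[3]=0xA8 cont=1 payload=0x28=40: acc |= 40<<7 -> acc=5198 shift=14
  byte[4]=0xF5 cont=1 payload=0x75=117: acc |= 117<<14 -> acc=1922126 shift=21
  byte[5]=0x6A cont=0 payload=0x6A=106: acc |= 106<<21 -> acc=224220238 shift=28 [end]
Varint 2: bytes[2:6] = CE A8 F5 6A -> value 224220238 (4 byte(s))
  byte[6]=0x96 cont=1 payload=0x16=22: acc |= 22<<0 -> acc=22 shift=7
  byte[7]=0x07 cont=0 payload=0x07=7: acc |= 7<<7 -> acc=918 shift=14 [end]
Varint 3: bytes[6:8] = 96 07 -> value 918 (2 byte(s))
  byte[8]=0xBC cont=1 payload=0x3C=60: acc |= 60<<0 -> acc=60 shift=7
  byte[9]=0xEB cont=1 payload=0x6B=107: acc |= 107<<7 -> acc=13756 shift=14
  byte[10]=0xD4 cont=1 payload=0x54=84: acc |= 84<<14 -> acc=1390012 shift=21
  byte[11]=0x17 cont=0 payload=0x17=23: acc |= 23<<21 -> acc=49624508 shift=28 [end]
Varint 4: bytes[8:12] = BC EB D4 17 -> value 49624508 (4 byte(s))
  byte[12]=0xBC cont=1 payload=0x3C=60: acc |= 60<<0 -> acc=60 shift=7
  byte[13]=0x3B cont=0 payload=0x3B=59: acc |= 59<<7 -> acc=7612 shift=14 [end]
Varint 5: bytes[12:14] = BC 3B -> value 7612 (2 byte(s))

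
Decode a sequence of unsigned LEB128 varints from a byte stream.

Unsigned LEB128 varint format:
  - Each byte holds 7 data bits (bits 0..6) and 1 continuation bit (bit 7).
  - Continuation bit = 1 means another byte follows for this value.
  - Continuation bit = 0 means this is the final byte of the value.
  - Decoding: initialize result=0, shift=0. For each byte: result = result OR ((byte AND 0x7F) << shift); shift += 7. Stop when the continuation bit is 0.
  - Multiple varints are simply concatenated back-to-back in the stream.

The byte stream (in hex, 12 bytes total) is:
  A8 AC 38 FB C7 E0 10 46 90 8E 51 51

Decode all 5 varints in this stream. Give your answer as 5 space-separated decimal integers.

  byte[0]=0xA8 cont=1 payload=0x28=40: acc |= 40<<0 -> acc=40 shift=7
  byte[1]=0xAC cont=1 payload=0x2C=44: acc |= 44<<7 -> acc=5672 shift=14
  byte[2]=0x38 cont=0 payload=0x38=56: acc |= 56<<14 -> acc=923176 shift=21 [end]
Varint 1: bytes[0:3] = A8 AC 38 -> value 923176 (3 byte(s))
  byte[3]=0xFB cont=1 payload=0x7B=123: acc |= 123<<0 -> acc=123 shift=7
  byte[4]=0xC7 cont=1 payload=0x47=71: acc |= 71<<7 -> acc=9211 shift=14
  byte[5]=0xE0 cont=1 payload=0x60=96: acc |= 96<<14 -> acc=1582075 shift=21
  byte[6]=0x10 cont=0 payload=0x10=16: acc |= 16<<21 -> acc=35136507 shift=28 [end]
Varint 2: bytes[3:7] = FB C7 E0 10 -> value 35136507 (4 byte(s))
  byte[7]=0x46 cont=0 payload=0x46=70: acc |= 70<<0 -> acc=70 shift=7 [end]
Varint 3: bytes[7:8] = 46 -> value 70 (1 byte(s))
  byte[8]=0x90 cont=1 payload=0x10=16: acc |= 16<<0 -> acc=16 shift=7
  byte[9]=0x8E cont=1 payload=0x0E=14: acc |= 14<<7 -> acc=1808 shift=14
  byte[10]=0x51 cont=0 payload=0x51=81: acc |= 81<<14 -> acc=1328912 shift=21 [end]
Varint 4: bytes[8:11] = 90 8E 51 -> value 1328912 (3 byte(s))
  byte[11]=0x51 cont=0 payload=0x51=81: acc |= 81<<0 -> acc=81 shift=7 [end]
Varint 5: bytes[11:12] = 51 -> value 81 (1 byte(s))

Answer: 923176 35136507 70 1328912 81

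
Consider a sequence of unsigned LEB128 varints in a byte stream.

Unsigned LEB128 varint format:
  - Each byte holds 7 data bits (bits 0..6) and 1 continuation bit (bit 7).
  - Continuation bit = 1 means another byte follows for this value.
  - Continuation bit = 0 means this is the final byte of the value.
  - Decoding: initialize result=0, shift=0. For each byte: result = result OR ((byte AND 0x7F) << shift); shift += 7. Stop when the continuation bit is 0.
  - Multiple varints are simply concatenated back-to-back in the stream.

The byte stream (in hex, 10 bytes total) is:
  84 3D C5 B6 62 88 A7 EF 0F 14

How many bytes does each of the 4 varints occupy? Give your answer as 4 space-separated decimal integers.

Answer: 2 3 4 1

Derivation:
  byte[0]=0x84 cont=1 payload=0x04=4: acc |= 4<<0 -> acc=4 shift=7
  byte[1]=0x3D cont=0 payload=0x3D=61: acc |= 61<<7 -> acc=7812 shift=14 [end]
Varint 1: bytes[0:2] = 84 3D -> value 7812 (2 byte(s))
  byte[2]=0xC5 cont=1 payload=0x45=69: acc |= 69<<0 -> acc=69 shift=7
  byte[3]=0xB6 cont=1 payload=0x36=54: acc |= 54<<7 -> acc=6981 shift=14
  byte[4]=0x62 cont=0 payload=0x62=98: acc |= 98<<14 -> acc=1612613 shift=21 [end]
Varint 2: bytes[2:5] = C5 B6 62 -> value 1612613 (3 byte(s))
  byte[5]=0x88 cont=1 payload=0x08=8: acc |= 8<<0 -> acc=8 shift=7
  byte[6]=0xA7 cont=1 payload=0x27=39: acc |= 39<<7 -> acc=5000 shift=14
  byte[7]=0xEF cont=1 payload=0x6F=111: acc |= 111<<14 -> acc=1823624 shift=21
  byte[8]=0x0F cont=0 payload=0x0F=15: acc |= 15<<21 -> acc=33280904 shift=28 [end]
Varint 3: bytes[5:9] = 88 A7 EF 0F -> value 33280904 (4 byte(s))
  byte[9]=0x14 cont=0 payload=0x14=20: acc |= 20<<0 -> acc=20 shift=7 [end]
Varint 4: bytes[9:10] = 14 -> value 20 (1 byte(s))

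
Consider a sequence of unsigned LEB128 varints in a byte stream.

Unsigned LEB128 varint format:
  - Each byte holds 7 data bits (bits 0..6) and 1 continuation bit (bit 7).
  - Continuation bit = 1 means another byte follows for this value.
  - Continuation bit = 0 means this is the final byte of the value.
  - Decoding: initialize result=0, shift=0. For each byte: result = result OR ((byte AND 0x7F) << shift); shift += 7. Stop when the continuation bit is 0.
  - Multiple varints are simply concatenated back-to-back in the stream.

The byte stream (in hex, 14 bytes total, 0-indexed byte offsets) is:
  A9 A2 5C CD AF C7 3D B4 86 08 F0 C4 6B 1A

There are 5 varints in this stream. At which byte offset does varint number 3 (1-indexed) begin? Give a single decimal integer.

Answer: 7

Derivation:
  byte[0]=0xA9 cont=1 payload=0x29=41: acc |= 41<<0 -> acc=41 shift=7
  byte[1]=0xA2 cont=1 payload=0x22=34: acc |= 34<<7 -> acc=4393 shift=14
  byte[2]=0x5C cont=0 payload=0x5C=92: acc |= 92<<14 -> acc=1511721 shift=21 [end]
Varint 1: bytes[0:3] = A9 A2 5C -> value 1511721 (3 byte(s))
  byte[3]=0xCD cont=1 payload=0x4D=77: acc |= 77<<0 -> acc=77 shift=7
  byte[4]=0xAF cont=1 payload=0x2F=47: acc |= 47<<7 -> acc=6093 shift=14
  byte[5]=0xC7 cont=1 payload=0x47=71: acc |= 71<<14 -> acc=1169357 shift=21
  byte[6]=0x3D cont=0 payload=0x3D=61: acc |= 61<<21 -> acc=129095629 shift=28 [end]
Varint 2: bytes[3:7] = CD AF C7 3D -> value 129095629 (4 byte(s))
  byte[7]=0xB4 cont=1 payload=0x34=52: acc |= 52<<0 -> acc=52 shift=7
  byte[8]=0x86 cont=1 payload=0x06=6: acc |= 6<<7 -> acc=820 shift=14
  byte[9]=0x08 cont=0 payload=0x08=8: acc |= 8<<14 -> acc=131892 shift=21 [end]
Varint 3: bytes[7:10] = B4 86 08 -> value 131892 (3 byte(s))
  byte[10]=0xF0 cont=1 payload=0x70=112: acc |= 112<<0 -> acc=112 shift=7
  byte[11]=0xC4 cont=1 payload=0x44=68: acc |= 68<<7 -> acc=8816 shift=14
  byte[12]=0x6B cont=0 payload=0x6B=107: acc |= 107<<14 -> acc=1761904 shift=21 [end]
Varint 4: bytes[10:13] = F0 C4 6B -> value 1761904 (3 byte(s))
  byte[13]=0x1A cont=0 payload=0x1A=26: acc |= 26<<0 -> acc=26 shift=7 [end]
Varint 5: bytes[13:14] = 1A -> value 26 (1 byte(s))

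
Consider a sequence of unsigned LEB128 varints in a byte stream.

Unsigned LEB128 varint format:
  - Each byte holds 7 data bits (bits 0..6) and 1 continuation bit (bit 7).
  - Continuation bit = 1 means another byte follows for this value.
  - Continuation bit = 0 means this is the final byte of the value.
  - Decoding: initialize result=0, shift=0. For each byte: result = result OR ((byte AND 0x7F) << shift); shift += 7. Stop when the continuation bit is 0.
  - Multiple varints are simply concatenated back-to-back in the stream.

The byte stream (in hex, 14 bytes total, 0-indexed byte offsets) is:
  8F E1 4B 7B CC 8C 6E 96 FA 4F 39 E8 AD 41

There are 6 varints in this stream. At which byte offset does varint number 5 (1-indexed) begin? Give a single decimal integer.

  byte[0]=0x8F cont=1 payload=0x0F=15: acc |= 15<<0 -> acc=15 shift=7
  byte[1]=0xE1 cont=1 payload=0x61=97: acc |= 97<<7 -> acc=12431 shift=14
  byte[2]=0x4B cont=0 payload=0x4B=75: acc |= 75<<14 -> acc=1241231 shift=21 [end]
Varint 1: bytes[0:3] = 8F E1 4B -> value 1241231 (3 byte(s))
  byte[3]=0x7B cont=0 payload=0x7B=123: acc |= 123<<0 -> acc=123 shift=7 [end]
Varint 2: bytes[3:4] = 7B -> value 123 (1 byte(s))
  byte[4]=0xCC cont=1 payload=0x4C=76: acc |= 76<<0 -> acc=76 shift=7
  byte[5]=0x8C cont=1 payload=0x0C=12: acc |= 12<<7 -> acc=1612 shift=14
  byte[6]=0x6E cont=0 payload=0x6E=110: acc |= 110<<14 -> acc=1803852 shift=21 [end]
Varint 3: bytes[4:7] = CC 8C 6E -> value 1803852 (3 byte(s))
  byte[7]=0x96 cont=1 payload=0x16=22: acc |= 22<<0 -> acc=22 shift=7
  byte[8]=0xFA cont=1 payload=0x7A=122: acc |= 122<<7 -> acc=15638 shift=14
  byte[9]=0x4F cont=0 payload=0x4F=79: acc |= 79<<14 -> acc=1309974 shift=21 [end]
Varint 4: bytes[7:10] = 96 FA 4F -> value 1309974 (3 byte(s))
  byte[10]=0x39 cont=0 payload=0x39=57: acc |= 57<<0 -> acc=57 shift=7 [end]
Varint 5: bytes[10:11] = 39 -> value 57 (1 byte(s))
  byte[11]=0xE8 cont=1 payload=0x68=104: acc |= 104<<0 -> acc=104 shift=7
  byte[12]=0xAD cont=1 payload=0x2D=45: acc |= 45<<7 -> acc=5864 shift=14
  byte[13]=0x41 cont=0 payload=0x41=65: acc |= 65<<14 -> acc=1070824 shift=21 [end]
Varint 6: bytes[11:14] = E8 AD 41 -> value 1070824 (3 byte(s))

Answer: 10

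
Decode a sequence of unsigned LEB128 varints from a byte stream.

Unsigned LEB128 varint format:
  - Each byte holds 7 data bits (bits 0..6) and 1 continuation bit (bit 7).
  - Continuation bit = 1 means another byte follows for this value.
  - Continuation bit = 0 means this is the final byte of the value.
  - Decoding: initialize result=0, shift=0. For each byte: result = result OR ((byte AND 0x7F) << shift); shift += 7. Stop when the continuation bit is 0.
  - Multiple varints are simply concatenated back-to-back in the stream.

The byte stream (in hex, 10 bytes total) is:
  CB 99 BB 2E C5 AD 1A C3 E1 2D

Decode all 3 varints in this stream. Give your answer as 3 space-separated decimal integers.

Answer: 97438923 431813 749763

Derivation:
  byte[0]=0xCB cont=1 payload=0x4B=75: acc |= 75<<0 -> acc=75 shift=7
  byte[1]=0x99 cont=1 payload=0x19=25: acc |= 25<<7 -> acc=3275 shift=14
  byte[2]=0xBB cont=1 payload=0x3B=59: acc |= 59<<14 -> acc=969931 shift=21
  byte[3]=0x2E cont=0 payload=0x2E=46: acc |= 46<<21 -> acc=97438923 shift=28 [end]
Varint 1: bytes[0:4] = CB 99 BB 2E -> value 97438923 (4 byte(s))
  byte[4]=0xC5 cont=1 payload=0x45=69: acc |= 69<<0 -> acc=69 shift=7
  byte[5]=0xAD cont=1 payload=0x2D=45: acc |= 45<<7 -> acc=5829 shift=14
  byte[6]=0x1A cont=0 payload=0x1A=26: acc |= 26<<14 -> acc=431813 shift=21 [end]
Varint 2: bytes[4:7] = C5 AD 1A -> value 431813 (3 byte(s))
  byte[7]=0xC3 cont=1 payload=0x43=67: acc |= 67<<0 -> acc=67 shift=7
  byte[8]=0xE1 cont=1 payload=0x61=97: acc |= 97<<7 -> acc=12483 shift=14
  byte[9]=0x2D cont=0 payload=0x2D=45: acc |= 45<<14 -> acc=749763 shift=21 [end]
Varint 3: bytes[7:10] = C3 E1 2D -> value 749763 (3 byte(s))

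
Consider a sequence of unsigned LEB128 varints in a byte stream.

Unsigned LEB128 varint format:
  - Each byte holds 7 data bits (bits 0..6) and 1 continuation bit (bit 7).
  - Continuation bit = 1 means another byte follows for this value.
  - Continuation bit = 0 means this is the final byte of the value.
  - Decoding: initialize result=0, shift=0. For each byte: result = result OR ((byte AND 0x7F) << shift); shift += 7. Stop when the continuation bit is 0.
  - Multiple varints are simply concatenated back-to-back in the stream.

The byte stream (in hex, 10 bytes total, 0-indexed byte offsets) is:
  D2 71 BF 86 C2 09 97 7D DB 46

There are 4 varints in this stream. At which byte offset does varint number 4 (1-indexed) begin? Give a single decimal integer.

  byte[0]=0xD2 cont=1 payload=0x52=82: acc |= 82<<0 -> acc=82 shift=7
  byte[1]=0x71 cont=0 payload=0x71=113: acc |= 113<<7 -> acc=14546 shift=14 [end]
Varint 1: bytes[0:2] = D2 71 -> value 14546 (2 byte(s))
  byte[2]=0xBF cont=1 payload=0x3F=63: acc |= 63<<0 -> acc=63 shift=7
  byte[3]=0x86 cont=1 payload=0x06=6: acc |= 6<<7 -> acc=831 shift=14
  byte[4]=0xC2 cont=1 payload=0x42=66: acc |= 66<<14 -> acc=1082175 shift=21
  byte[5]=0x09 cont=0 payload=0x09=9: acc |= 9<<21 -> acc=19956543 shift=28 [end]
Varint 2: bytes[2:6] = BF 86 C2 09 -> value 19956543 (4 byte(s))
  byte[6]=0x97 cont=1 payload=0x17=23: acc |= 23<<0 -> acc=23 shift=7
  byte[7]=0x7D cont=0 payload=0x7D=125: acc |= 125<<7 -> acc=16023 shift=14 [end]
Varint 3: bytes[6:8] = 97 7D -> value 16023 (2 byte(s))
  byte[8]=0xDB cont=1 payload=0x5B=91: acc |= 91<<0 -> acc=91 shift=7
  byte[9]=0x46 cont=0 payload=0x46=70: acc |= 70<<7 -> acc=9051 shift=14 [end]
Varint 4: bytes[8:10] = DB 46 -> value 9051 (2 byte(s))

Answer: 8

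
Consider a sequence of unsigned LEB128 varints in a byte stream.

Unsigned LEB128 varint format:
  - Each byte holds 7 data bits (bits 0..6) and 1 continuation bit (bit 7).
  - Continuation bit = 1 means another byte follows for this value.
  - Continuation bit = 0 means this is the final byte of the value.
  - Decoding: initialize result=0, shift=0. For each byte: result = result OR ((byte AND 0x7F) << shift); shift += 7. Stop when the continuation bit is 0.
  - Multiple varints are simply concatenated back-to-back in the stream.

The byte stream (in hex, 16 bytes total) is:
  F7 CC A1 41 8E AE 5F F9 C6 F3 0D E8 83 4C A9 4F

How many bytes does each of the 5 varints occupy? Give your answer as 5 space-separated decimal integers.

  byte[0]=0xF7 cont=1 payload=0x77=119: acc |= 119<<0 -> acc=119 shift=7
  byte[1]=0xCC cont=1 payload=0x4C=76: acc |= 76<<7 -> acc=9847 shift=14
  byte[2]=0xA1 cont=1 payload=0x21=33: acc |= 33<<14 -> acc=550519 shift=21
  byte[3]=0x41 cont=0 payload=0x41=65: acc |= 65<<21 -> acc=136865399 shift=28 [end]
Varint 1: bytes[0:4] = F7 CC A1 41 -> value 136865399 (4 byte(s))
  byte[4]=0x8E cont=1 payload=0x0E=14: acc |= 14<<0 -> acc=14 shift=7
  byte[5]=0xAE cont=1 payload=0x2E=46: acc |= 46<<7 -> acc=5902 shift=14
  byte[6]=0x5F cont=0 payload=0x5F=95: acc |= 95<<14 -> acc=1562382 shift=21 [end]
Varint 2: bytes[4:7] = 8E AE 5F -> value 1562382 (3 byte(s))
  byte[7]=0xF9 cont=1 payload=0x79=121: acc |= 121<<0 -> acc=121 shift=7
  byte[8]=0xC6 cont=1 payload=0x46=70: acc |= 70<<7 -> acc=9081 shift=14
  byte[9]=0xF3 cont=1 payload=0x73=115: acc |= 115<<14 -> acc=1893241 shift=21
  byte[10]=0x0D cont=0 payload=0x0D=13: acc |= 13<<21 -> acc=29156217 shift=28 [end]
Varint 3: bytes[7:11] = F9 C6 F3 0D -> value 29156217 (4 byte(s))
  byte[11]=0xE8 cont=1 payload=0x68=104: acc |= 104<<0 -> acc=104 shift=7
  byte[12]=0x83 cont=1 payload=0x03=3: acc |= 3<<7 -> acc=488 shift=14
  byte[13]=0x4C cont=0 payload=0x4C=76: acc |= 76<<14 -> acc=1245672 shift=21 [end]
Varint 4: bytes[11:14] = E8 83 4C -> value 1245672 (3 byte(s))
  byte[14]=0xA9 cont=1 payload=0x29=41: acc |= 41<<0 -> acc=41 shift=7
  byte[15]=0x4F cont=0 payload=0x4F=79: acc |= 79<<7 -> acc=10153 shift=14 [end]
Varint 5: bytes[14:16] = A9 4F -> value 10153 (2 byte(s))

Answer: 4 3 4 3 2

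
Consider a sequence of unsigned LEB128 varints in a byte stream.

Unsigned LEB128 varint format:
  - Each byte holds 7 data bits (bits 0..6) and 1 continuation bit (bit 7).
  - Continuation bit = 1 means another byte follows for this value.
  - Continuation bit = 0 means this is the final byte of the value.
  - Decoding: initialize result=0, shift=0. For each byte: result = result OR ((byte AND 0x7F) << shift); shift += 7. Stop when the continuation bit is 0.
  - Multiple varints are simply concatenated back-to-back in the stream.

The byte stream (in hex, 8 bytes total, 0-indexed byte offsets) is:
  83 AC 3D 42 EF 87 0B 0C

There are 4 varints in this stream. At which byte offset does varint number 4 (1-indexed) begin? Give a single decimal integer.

Answer: 7

Derivation:
  byte[0]=0x83 cont=1 payload=0x03=3: acc |= 3<<0 -> acc=3 shift=7
  byte[1]=0xAC cont=1 payload=0x2C=44: acc |= 44<<7 -> acc=5635 shift=14
  byte[2]=0x3D cont=0 payload=0x3D=61: acc |= 61<<14 -> acc=1005059 shift=21 [end]
Varint 1: bytes[0:3] = 83 AC 3D -> value 1005059 (3 byte(s))
  byte[3]=0x42 cont=0 payload=0x42=66: acc |= 66<<0 -> acc=66 shift=7 [end]
Varint 2: bytes[3:4] = 42 -> value 66 (1 byte(s))
  byte[4]=0xEF cont=1 payload=0x6F=111: acc |= 111<<0 -> acc=111 shift=7
  byte[5]=0x87 cont=1 payload=0x07=7: acc |= 7<<7 -> acc=1007 shift=14
  byte[6]=0x0B cont=0 payload=0x0B=11: acc |= 11<<14 -> acc=181231 shift=21 [end]
Varint 3: bytes[4:7] = EF 87 0B -> value 181231 (3 byte(s))
  byte[7]=0x0C cont=0 payload=0x0C=12: acc |= 12<<0 -> acc=12 shift=7 [end]
Varint 4: bytes[7:8] = 0C -> value 12 (1 byte(s))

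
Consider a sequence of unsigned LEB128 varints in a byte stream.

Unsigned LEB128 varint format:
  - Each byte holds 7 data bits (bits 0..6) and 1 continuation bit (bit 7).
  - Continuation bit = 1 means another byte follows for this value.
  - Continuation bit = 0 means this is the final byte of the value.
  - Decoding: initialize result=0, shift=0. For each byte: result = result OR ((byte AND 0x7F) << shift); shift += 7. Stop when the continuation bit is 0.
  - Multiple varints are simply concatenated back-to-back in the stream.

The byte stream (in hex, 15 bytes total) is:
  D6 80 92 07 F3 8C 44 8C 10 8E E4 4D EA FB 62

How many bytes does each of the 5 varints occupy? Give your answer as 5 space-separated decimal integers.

  byte[0]=0xD6 cont=1 payload=0x56=86: acc |= 86<<0 -> acc=86 shift=7
  byte[1]=0x80 cont=1 payload=0x00=0: acc |= 0<<7 -> acc=86 shift=14
  byte[2]=0x92 cont=1 payload=0x12=18: acc |= 18<<14 -> acc=294998 shift=21
  byte[3]=0x07 cont=0 payload=0x07=7: acc |= 7<<21 -> acc=14975062 shift=28 [end]
Varint 1: bytes[0:4] = D6 80 92 07 -> value 14975062 (4 byte(s))
  byte[4]=0xF3 cont=1 payload=0x73=115: acc |= 115<<0 -> acc=115 shift=7
  byte[5]=0x8C cont=1 payload=0x0C=12: acc |= 12<<7 -> acc=1651 shift=14
  byte[6]=0x44 cont=0 payload=0x44=68: acc |= 68<<14 -> acc=1115763 shift=21 [end]
Varint 2: bytes[4:7] = F3 8C 44 -> value 1115763 (3 byte(s))
  byte[7]=0x8C cont=1 payload=0x0C=12: acc |= 12<<0 -> acc=12 shift=7
  byte[8]=0x10 cont=0 payload=0x10=16: acc |= 16<<7 -> acc=2060 shift=14 [end]
Varint 3: bytes[7:9] = 8C 10 -> value 2060 (2 byte(s))
  byte[9]=0x8E cont=1 payload=0x0E=14: acc |= 14<<0 -> acc=14 shift=7
  byte[10]=0xE4 cont=1 payload=0x64=100: acc |= 100<<7 -> acc=12814 shift=14
  byte[11]=0x4D cont=0 payload=0x4D=77: acc |= 77<<14 -> acc=1274382 shift=21 [end]
Varint 4: bytes[9:12] = 8E E4 4D -> value 1274382 (3 byte(s))
  byte[12]=0xEA cont=1 payload=0x6A=106: acc |= 106<<0 -> acc=106 shift=7
  byte[13]=0xFB cont=1 payload=0x7B=123: acc |= 123<<7 -> acc=15850 shift=14
  byte[14]=0x62 cont=0 payload=0x62=98: acc |= 98<<14 -> acc=1621482 shift=21 [end]
Varint 5: bytes[12:15] = EA FB 62 -> value 1621482 (3 byte(s))

Answer: 4 3 2 3 3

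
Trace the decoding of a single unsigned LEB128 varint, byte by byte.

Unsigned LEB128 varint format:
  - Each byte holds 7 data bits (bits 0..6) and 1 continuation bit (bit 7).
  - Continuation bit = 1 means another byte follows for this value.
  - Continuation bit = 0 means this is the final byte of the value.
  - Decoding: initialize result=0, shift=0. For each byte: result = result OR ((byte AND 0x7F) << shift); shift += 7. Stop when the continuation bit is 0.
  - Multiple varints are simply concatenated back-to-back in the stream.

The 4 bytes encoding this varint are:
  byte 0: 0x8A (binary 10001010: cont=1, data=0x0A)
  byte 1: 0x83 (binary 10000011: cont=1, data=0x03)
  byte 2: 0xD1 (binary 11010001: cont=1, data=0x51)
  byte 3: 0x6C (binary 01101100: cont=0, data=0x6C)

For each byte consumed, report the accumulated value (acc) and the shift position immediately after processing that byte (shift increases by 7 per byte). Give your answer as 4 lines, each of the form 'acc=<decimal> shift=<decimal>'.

Answer: acc=10 shift=7
acc=394 shift=14
acc=1327498 shift=21
acc=227819914 shift=28

Derivation:
byte 0=0x8A: payload=0x0A=10, contrib = 10<<0 = 10; acc -> 10, shift -> 7
byte 1=0x83: payload=0x03=3, contrib = 3<<7 = 384; acc -> 394, shift -> 14
byte 2=0xD1: payload=0x51=81, contrib = 81<<14 = 1327104; acc -> 1327498, shift -> 21
byte 3=0x6C: payload=0x6C=108, contrib = 108<<21 = 226492416; acc -> 227819914, shift -> 28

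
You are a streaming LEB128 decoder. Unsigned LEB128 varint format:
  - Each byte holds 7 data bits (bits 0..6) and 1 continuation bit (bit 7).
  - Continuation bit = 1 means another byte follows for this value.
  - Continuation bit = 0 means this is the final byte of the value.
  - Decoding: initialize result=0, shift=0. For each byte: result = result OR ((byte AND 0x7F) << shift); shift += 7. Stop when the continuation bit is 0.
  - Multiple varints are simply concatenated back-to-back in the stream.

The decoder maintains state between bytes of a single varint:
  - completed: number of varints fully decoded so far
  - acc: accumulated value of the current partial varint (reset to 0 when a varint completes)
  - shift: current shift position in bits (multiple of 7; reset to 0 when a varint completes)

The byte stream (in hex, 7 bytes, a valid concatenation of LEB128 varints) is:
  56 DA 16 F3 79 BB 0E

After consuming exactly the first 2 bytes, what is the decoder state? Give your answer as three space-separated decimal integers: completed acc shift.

Answer: 1 90 7

Derivation:
byte[0]=0x56 cont=0 payload=0x56: varint #1 complete (value=86); reset -> completed=1 acc=0 shift=0
byte[1]=0xDA cont=1 payload=0x5A: acc |= 90<<0 -> completed=1 acc=90 shift=7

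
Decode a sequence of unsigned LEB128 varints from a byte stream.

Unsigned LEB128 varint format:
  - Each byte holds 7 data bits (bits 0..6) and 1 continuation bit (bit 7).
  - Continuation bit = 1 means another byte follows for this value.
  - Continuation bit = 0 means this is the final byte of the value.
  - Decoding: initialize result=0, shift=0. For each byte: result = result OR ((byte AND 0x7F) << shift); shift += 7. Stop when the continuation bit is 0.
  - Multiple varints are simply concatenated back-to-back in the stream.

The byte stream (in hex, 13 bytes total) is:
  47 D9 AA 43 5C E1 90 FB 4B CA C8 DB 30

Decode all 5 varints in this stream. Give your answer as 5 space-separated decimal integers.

Answer: 71 1103193 92 159303777 102163530

Derivation:
  byte[0]=0x47 cont=0 payload=0x47=71: acc |= 71<<0 -> acc=71 shift=7 [end]
Varint 1: bytes[0:1] = 47 -> value 71 (1 byte(s))
  byte[1]=0xD9 cont=1 payload=0x59=89: acc |= 89<<0 -> acc=89 shift=7
  byte[2]=0xAA cont=1 payload=0x2A=42: acc |= 42<<7 -> acc=5465 shift=14
  byte[3]=0x43 cont=0 payload=0x43=67: acc |= 67<<14 -> acc=1103193 shift=21 [end]
Varint 2: bytes[1:4] = D9 AA 43 -> value 1103193 (3 byte(s))
  byte[4]=0x5C cont=0 payload=0x5C=92: acc |= 92<<0 -> acc=92 shift=7 [end]
Varint 3: bytes[4:5] = 5C -> value 92 (1 byte(s))
  byte[5]=0xE1 cont=1 payload=0x61=97: acc |= 97<<0 -> acc=97 shift=7
  byte[6]=0x90 cont=1 payload=0x10=16: acc |= 16<<7 -> acc=2145 shift=14
  byte[7]=0xFB cont=1 payload=0x7B=123: acc |= 123<<14 -> acc=2017377 shift=21
  byte[8]=0x4B cont=0 payload=0x4B=75: acc |= 75<<21 -> acc=159303777 shift=28 [end]
Varint 4: bytes[5:9] = E1 90 FB 4B -> value 159303777 (4 byte(s))
  byte[9]=0xCA cont=1 payload=0x4A=74: acc |= 74<<0 -> acc=74 shift=7
  byte[10]=0xC8 cont=1 payload=0x48=72: acc |= 72<<7 -> acc=9290 shift=14
  byte[11]=0xDB cont=1 payload=0x5B=91: acc |= 91<<14 -> acc=1500234 shift=21
  byte[12]=0x30 cont=0 payload=0x30=48: acc |= 48<<21 -> acc=102163530 shift=28 [end]
Varint 5: bytes[9:13] = CA C8 DB 30 -> value 102163530 (4 byte(s))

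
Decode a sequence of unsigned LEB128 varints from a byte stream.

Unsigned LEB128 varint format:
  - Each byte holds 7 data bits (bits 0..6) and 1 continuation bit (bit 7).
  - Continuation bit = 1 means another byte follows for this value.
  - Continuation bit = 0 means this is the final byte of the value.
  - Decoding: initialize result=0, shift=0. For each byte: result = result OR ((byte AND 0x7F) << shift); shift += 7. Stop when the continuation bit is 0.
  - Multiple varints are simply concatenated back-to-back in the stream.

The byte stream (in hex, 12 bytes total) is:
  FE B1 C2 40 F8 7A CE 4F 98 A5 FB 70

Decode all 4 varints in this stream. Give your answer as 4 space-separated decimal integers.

Answer: 135305470 15736 10190 236901016

Derivation:
  byte[0]=0xFE cont=1 payload=0x7E=126: acc |= 126<<0 -> acc=126 shift=7
  byte[1]=0xB1 cont=1 payload=0x31=49: acc |= 49<<7 -> acc=6398 shift=14
  byte[2]=0xC2 cont=1 payload=0x42=66: acc |= 66<<14 -> acc=1087742 shift=21
  byte[3]=0x40 cont=0 payload=0x40=64: acc |= 64<<21 -> acc=135305470 shift=28 [end]
Varint 1: bytes[0:4] = FE B1 C2 40 -> value 135305470 (4 byte(s))
  byte[4]=0xF8 cont=1 payload=0x78=120: acc |= 120<<0 -> acc=120 shift=7
  byte[5]=0x7A cont=0 payload=0x7A=122: acc |= 122<<7 -> acc=15736 shift=14 [end]
Varint 2: bytes[4:6] = F8 7A -> value 15736 (2 byte(s))
  byte[6]=0xCE cont=1 payload=0x4E=78: acc |= 78<<0 -> acc=78 shift=7
  byte[7]=0x4F cont=0 payload=0x4F=79: acc |= 79<<7 -> acc=10190 shift=14 [end]
Varint 3: bytes[6:8] = CE 4F -> value 10190 (2 byte(s))
  byte[8]=0x98 cont=1 payload=0x18=24: acc |= 24<<0 -> acc=24 shift=7
  byte[9]=0xA5 cont=1 payload=0x25=37: acc |= 37<<7 -> acc=4760 shift=14
  byte[10]=0xFB cont=1 payload=0x7B=123: acc |= 123<<14 -> acc=2019992 shift=21
  byte[11]=0x70 cont=0 payload=0x70=112: acc |= 112<<21 -> acc=236901016 shift=28 [end]
Varint 4: bytes[8:12] = 98 A5 FB 70 -> value 236901016 (4 byte(s))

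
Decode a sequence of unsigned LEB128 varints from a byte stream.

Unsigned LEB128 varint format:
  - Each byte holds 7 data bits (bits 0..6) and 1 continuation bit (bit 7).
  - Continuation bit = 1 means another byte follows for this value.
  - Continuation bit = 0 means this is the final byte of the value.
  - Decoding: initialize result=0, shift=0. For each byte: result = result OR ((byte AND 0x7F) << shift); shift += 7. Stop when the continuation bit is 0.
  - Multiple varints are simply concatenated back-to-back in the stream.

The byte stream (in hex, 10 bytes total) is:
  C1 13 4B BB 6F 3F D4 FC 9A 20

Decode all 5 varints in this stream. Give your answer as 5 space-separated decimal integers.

Answer: 2497 75 14267 63 67550804

Derivation:
  byte[0]=0xC1 cont=1 payload=0x41=65: acc |= 65<<0 -> acc=65 shift=7
  byte[1]=0x13 cont=0 payload=0x13=19: acc |= 19<<7 -> acc=2497 shift=14 [end]
Varint 1: bytes[0:2] = C1 13 -> value 2497 (2 byte(s))
  byte[2]=0x4B cont=0 payload=0x4B=75: acc |= 75<<0 -> acc=75 shift=7 [end]
Varint 2: bytes[2:3] = 4B -> value 75 (1 byte(s))
  byte[3]=0xBB cont=1 payload=0x3B=59: acc |= 59<<0 -> acc=59 shift=7
  byte[4]=0x6F cont=0 payload=0x6F=111: acc |= 111<<7 -> acc=14267 shift=14 [end]
Varint 3: bytes[3:5] = BB 6F -> value 14267 (2 byte(s))
  byte[5]=0x3F cont=0 payload=0x3F=63: acc |= 63<<0 -> acc=63 shift=7 [end]
Varint 4: bytes[5:6] = 3F -> value 63 (1 byte(s))
  byte[6]=0xD4 cont=1 payload=0x54=84: acc |= 84<<0 -> acc=84 shift=7
  byte[7]=0xFC cont=1 payload=0x7C=124: acc |= 124<<7 -> acc=15956 shift=14
  byte[8]=0x9A cont=1 payload=0x1A=26: acc |= 26<<14 -> acc=441940 shift=21
  byte[9]=0x20 cont=0 payload=0x20=32: acc |= 32<<21 -> acc=67550804 shift=28 [end]
Varint 5: bytes[6:10] = D4 FC 9A 20 -> value 67550804 (4 byte(s))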